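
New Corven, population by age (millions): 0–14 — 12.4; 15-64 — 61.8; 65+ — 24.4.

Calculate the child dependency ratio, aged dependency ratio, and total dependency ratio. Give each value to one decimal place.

Youth dependency ratio: 20.1
Old-age dependency ratio: 39.5
Total dependency ratio: 59.5

Youth dependency ratio = 12.4 / 61.8 × 100 = 20.1
Old-age dependency ratio = 24.4 / 61.8 × 100 = 39.5
Total dependency ratio = (12.4 + 24.4) / 61.8 × 100 = 36.8 / 61.8 × 100 = 59.5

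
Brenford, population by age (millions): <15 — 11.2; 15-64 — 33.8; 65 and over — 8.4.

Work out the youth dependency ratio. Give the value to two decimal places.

Youth dependency ratio = 11.2 / 33.8 × 100 = 33.14

Youth dependency ratio: 33.14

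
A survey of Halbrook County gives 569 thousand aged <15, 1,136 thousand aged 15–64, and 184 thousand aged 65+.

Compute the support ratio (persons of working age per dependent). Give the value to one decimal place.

Support ratio = 1,136 / (569 + 184) = 1,136 / 753 = 1.5

Support ratio: 1.5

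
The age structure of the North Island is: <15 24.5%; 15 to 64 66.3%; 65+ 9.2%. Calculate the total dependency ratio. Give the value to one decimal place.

Total dependency ratio = (24.5 + 9.2) / 66.3 × 100 = 33.7 / 66.3 × 100 = 50.8

Total dependency ratio: 50.8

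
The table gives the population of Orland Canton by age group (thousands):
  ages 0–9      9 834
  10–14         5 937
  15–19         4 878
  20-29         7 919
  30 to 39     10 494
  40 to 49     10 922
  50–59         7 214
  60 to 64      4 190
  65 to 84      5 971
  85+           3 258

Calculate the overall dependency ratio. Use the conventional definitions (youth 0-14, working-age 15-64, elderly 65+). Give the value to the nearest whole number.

Total dependency ratio: 55

0–14: 9 834 + 5 937 = 15 771
15–64: 4 878 + 7 919 + 10 494 + 10 922 + 7 214 + 4 190 = 45 617
65+: 5 971 + 3 258 = 9 229
Total dependency ratio = (15 771 + 9 229) / 45 617 × 100 = 25 000 / 45 617 × 100 = 55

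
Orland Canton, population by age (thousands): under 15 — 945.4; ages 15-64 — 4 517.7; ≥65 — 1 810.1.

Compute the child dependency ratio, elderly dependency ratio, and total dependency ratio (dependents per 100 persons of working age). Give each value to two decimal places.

Youth dependency ratio: 20.93
Old-age dependency ratio: 40.07
Total dependency ratio: 60.99

Youth dependency ratio = 945.4 / 4 517.7 × 100 = 20.93
Old-age dependency ratio = 1 810.1 / 4 517.7 × 100 = 40.07
Total dependency ratio = (945.4 + 1 810.1) / 4 517.7 × 100 = 2 755.5 / 4 517.7 × 100 = 60.99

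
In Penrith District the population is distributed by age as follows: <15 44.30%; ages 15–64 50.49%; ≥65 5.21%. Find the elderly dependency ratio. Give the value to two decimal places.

Old-age dependency ratio: 10.32

Old-age dependency ratio = 5.21 / 50.49 × 100 = 10.32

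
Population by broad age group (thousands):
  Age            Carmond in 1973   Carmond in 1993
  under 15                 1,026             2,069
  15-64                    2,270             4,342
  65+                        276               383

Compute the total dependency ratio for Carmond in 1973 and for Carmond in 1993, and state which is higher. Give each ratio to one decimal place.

Carmond in 1973: (1,026 + 276) / 2,270 × 100 = 1,302 / 2,270 × 100 = 57.4
Carmond in 1993: (2,069 + 383) / 4,342 × 100 = 2,452 / 4,342 × 100 = 56.5

Carmond in 1973: 57.4
Carmond in 1993: 56.5
Higher: Carmond in 1973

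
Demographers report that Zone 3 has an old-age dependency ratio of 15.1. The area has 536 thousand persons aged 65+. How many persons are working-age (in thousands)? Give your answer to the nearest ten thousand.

Working-age: 3,550

Old-age dependency ratio = elderly / working-age × 100
15.1 = 536 / W × 100
⇒ 3,550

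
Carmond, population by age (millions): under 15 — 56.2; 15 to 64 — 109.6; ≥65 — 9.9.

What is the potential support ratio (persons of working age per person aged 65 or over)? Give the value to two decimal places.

Potential support ratio: 11.07

Potential support ratio = 109.6 / 9.9 = 11.07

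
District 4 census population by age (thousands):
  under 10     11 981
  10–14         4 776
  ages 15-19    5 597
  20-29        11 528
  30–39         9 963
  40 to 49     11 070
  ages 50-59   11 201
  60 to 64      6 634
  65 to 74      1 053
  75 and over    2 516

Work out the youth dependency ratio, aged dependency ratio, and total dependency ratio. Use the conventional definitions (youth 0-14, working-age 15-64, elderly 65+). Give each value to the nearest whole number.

0–14: 11 981 + 4 776 = 16 757
15–64: 5 597 + 11 528 + 9 963 + 11 070 + 11 201 + 6 634 = 55 993
65+: 1 053 + 2 516 = 3 569
Youth dependency ratio = 16 757 / 55 993 × 100 = 30
Old-age dependency ratio = 3 569 / 55 993 × 100 = 6
Total dependency ratio = (16 757 + 3 569) / 55 993 × 100 = 20 326 / 55 993 × 100 = 36

Youth dependency ratio: 30
Old-age dependency ratio: 6
Total dependency ratio: 36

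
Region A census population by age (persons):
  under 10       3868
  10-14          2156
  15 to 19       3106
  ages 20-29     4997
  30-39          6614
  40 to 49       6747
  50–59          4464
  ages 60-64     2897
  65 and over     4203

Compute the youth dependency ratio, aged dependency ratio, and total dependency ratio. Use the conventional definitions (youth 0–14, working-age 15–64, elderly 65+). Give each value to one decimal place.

Youth dependency ratio: 20.9
Old-age dependency ratio: 14.6
Total dependency ratio: 35.5

0–14: 3868 + 2156 = 6024
15–64: 3106 + 4997 + 6614 + 6747 + 4464 + 2897 = 28825
65+: 4203
Youth dependency ratio = 6024 / 28825 × 100 = 20.9
Old-age dependency ratio = 4203 / 28825 × 100 = 14.6
Total dependency ratio = (6024 + 4203) / 28825 × 100 = 10227 / 28825 × 100 = 35.5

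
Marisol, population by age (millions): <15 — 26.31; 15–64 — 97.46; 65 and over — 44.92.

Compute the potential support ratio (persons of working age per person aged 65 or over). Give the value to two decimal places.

Potential support ratio = 97.46 / 44.92 = 2.17

Potential support ratio: 2.17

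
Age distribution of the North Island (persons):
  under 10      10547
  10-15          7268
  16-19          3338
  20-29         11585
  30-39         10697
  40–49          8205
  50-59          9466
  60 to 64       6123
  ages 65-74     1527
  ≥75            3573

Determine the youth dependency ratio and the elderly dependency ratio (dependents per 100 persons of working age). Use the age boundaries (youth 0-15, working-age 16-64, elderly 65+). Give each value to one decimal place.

0–15: 10547 + 7268 = 17815
16–64: 3338 + 11585 + 10697 + 8205 + 9466 + 6123 = 49414
65+: 1527 + 3573 = 5100
Youth dependency ratio = 17815 / 49414 × 100 = 36.1
Old-age dependency ratio = 5100 / 49414 × 100 = 10.3

Youth dependency ratio: 36.1
Old-age dependency ratio: 10.3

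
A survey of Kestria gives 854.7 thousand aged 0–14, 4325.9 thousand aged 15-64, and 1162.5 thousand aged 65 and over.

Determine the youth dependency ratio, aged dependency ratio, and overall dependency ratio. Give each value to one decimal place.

Youth dependency ratio = 854.7 / 4325.9 × 100 = 19.8
Old-age dependency ratio = 1162.5 / 4325.9 × 100 = 26.9
Total dependency ratio = (854.7 + 1162.5) / 4325.9 × 100 = 2017.2 / 4325.9 × 100 = 46.6

Youth dependency ratio: 19.8
Old-age dependency ratio: 26.9
Total dependency ratio: 46.6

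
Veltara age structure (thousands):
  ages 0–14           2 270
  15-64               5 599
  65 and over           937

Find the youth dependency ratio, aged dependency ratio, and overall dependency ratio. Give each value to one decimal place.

Youth dependency ratio = 2 270 / 5 599 × 100 = 40.5
Old-age dependency ratio = 937 / 5 599 × 100 = 16.7
Total dependency ratio = (2 270 + 937) / 5 599 × 100 = 3 207 / 5 599 × 100 = 57.3

Youth dependency ratio: 40.5
Old-age dependency ratio: 16.7
Total dependency ratio: 57.3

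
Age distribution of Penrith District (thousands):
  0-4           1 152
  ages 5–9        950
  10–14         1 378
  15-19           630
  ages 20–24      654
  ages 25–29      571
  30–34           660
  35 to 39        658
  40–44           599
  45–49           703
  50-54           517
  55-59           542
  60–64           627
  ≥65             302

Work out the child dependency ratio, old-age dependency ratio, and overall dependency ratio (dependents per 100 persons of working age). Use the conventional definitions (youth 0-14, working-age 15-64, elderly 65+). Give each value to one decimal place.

Youth dependency ratio: 56.5
Old-age dependency ratio: 4.9
Total dependency ratio: 61.4

0–14: 1 152 + 950 + 1 378 = 3 480
15–64: 630 + 654 + 571 + 660 + 658 + 599 + 703 + 517 + 542 + 627 = 6 161
65+: 302
Youth dependency ratio = 3 480 / 6 161 × 100 = 56.5
Old-age dependency ratio = 302 / 6 161 × 100 = 4.9
Total dependency ratio = (3 480 + 302) / 6 161 × 100 = 3 782 / 6 161 × 100 = 61.4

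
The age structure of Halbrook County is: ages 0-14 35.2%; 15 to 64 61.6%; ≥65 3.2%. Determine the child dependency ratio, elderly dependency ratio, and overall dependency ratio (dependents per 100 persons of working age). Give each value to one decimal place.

Youth dependency ratio = 35.2 / 61.6 × 100 = 57.1
Old-age dependency ratio = 3.2 / 61.6 × 100 = 5.2
Total dependency ratio = (35.2 + 3.2) / 61.6 × 100 = 38.4 / 61.6 × 100 = 62.3

Youth dependency ratio: 57.1
Old-age dependency ratio: 5.2
Total dependency ratio: 62.3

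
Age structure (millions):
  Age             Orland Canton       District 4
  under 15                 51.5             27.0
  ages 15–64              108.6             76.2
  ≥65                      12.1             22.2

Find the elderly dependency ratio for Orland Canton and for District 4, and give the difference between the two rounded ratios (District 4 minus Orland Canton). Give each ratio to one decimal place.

Orland Canton: 12.1 / 108.6 × 100 = 11.1
District 4: 22.2 / 76.2 × 100 = 29.1

Orland Canton: 11.1
District 4: 29.1
Difference: +18.0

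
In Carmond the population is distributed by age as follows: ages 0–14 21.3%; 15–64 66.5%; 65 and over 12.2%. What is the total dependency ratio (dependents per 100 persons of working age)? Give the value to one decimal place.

Total dependency ratio: 50.4

Total dependency ratio = (21.3 + 12.2) / 66.5 × 100 = 33.5 / 66.5 × 100 = 50.4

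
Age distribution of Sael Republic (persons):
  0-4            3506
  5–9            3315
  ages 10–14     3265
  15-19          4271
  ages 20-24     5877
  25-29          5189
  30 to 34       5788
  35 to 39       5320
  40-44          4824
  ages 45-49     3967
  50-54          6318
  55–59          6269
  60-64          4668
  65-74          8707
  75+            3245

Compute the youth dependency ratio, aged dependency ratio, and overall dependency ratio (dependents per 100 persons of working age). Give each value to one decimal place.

0–14: 3506 + 3315 + 3265 = 10086
15–64: 4271 + 5877 + 5189 + 5788 + 5320 + 4824 + 3967 + 6318 + 6269 + 4668 = 52491
65+: 8707 + 3245 = 11952
Youth dependency ratio = 10086 / 52491 × 100 = 19.2
Old-age dependency ratio = 11952 / 52491 × 100 = 22.8
Total dependency ratio = (10086 + 11952) / 52491 × 100 = 22038 / 52491 × 100 = 42.0

Youth dependency ratio: 19.2
Old-age dependency ratio: 22.8
Total dependency ratio: 42.0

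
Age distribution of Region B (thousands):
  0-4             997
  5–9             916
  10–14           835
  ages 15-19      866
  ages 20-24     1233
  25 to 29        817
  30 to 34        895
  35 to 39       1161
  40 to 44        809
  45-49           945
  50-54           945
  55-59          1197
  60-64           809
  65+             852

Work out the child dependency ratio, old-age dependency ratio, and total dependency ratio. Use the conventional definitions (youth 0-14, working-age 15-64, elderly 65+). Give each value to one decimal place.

0–14: 997 + 916 + 835 = 2748
15–64: 866 + 1233 + 817 + 895 + 1161 + 809 + 945 + 945 + 1197 + 809 = 9677
65+: 852
Youth dependency ratio = 2748 / 9677 × 100 = 28.4
Old-age dependency ratio = 852 / 9677 × 100 = 8.8
Total dependency ratio = (2748 + 852) / 9677 × 100 = 3600 / 9677 × 100 = 37.2

Youth dependency ratio: 28.4
Old-age dependency ratio: 8.8
Total dependency ratio: 37.2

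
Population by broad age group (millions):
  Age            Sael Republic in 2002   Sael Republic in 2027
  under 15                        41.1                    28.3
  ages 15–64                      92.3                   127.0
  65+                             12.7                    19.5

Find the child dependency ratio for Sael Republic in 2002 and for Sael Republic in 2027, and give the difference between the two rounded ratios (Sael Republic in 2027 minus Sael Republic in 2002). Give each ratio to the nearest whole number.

Sael Republic in 2002: 45
Sael Republic in 2027: 22
Difference: -23

Sael Republic in 2002: 41.1 / 92.3 × 100 = 45
Sael Republic in 2027: 28.3 / 127.0 × 100 = 22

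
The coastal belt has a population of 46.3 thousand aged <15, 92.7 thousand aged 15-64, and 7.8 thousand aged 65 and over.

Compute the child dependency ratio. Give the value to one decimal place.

Youth dependency ratio: 49.9

Youth dependency ratio = 46.3 / 92.7 × 100 = 49.9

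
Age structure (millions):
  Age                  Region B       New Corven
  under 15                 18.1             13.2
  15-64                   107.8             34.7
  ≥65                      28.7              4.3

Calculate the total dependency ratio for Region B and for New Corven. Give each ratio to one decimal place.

Region B: (18.1 + 28.7) / 107.8 × 100 = 46.8 / 107.8 × 100 = 43.4
New Corven: (13.2 + 4.3) / 34.7 × 100 = 17.5 / 34.7 × 100 = 50.4

Region B: 43.4
New Corven: 50.4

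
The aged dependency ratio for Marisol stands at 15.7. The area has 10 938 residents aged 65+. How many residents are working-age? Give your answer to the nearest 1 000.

Working-age: 70 000

Old-age dependency ratio = elderly / working-age × 100
15.7 = 10 938 / W × 100
⇒ 70 000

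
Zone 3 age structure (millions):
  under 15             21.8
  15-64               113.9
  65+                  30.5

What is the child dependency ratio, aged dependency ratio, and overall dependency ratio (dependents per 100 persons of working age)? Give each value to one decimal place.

Youth dependency ratio = 21.8 / 113.9 × 100 = 19.1
Old-age dependency ratio = 30.5 / 113.9 × 100 = 26.8
Total dependency ratio = (21.8 + 30.5) / 113.9 × 100 = 52.3 / 113.9 × 100 = 45.9

Youth dependency ratio: 19.1
Old-age dependency ratio: 26.8
Total dependency ratio: 45.9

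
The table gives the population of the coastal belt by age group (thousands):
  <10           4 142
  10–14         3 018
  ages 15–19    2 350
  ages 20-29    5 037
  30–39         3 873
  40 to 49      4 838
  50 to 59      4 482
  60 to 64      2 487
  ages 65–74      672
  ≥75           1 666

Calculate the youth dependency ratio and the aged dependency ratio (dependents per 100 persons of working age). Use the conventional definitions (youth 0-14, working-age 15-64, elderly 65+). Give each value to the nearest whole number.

Youth dependency ratio: 31
Old-age dependency ratio: 10

0–14: 4 142 + 3 018 = 7 160
15–64: 2 350 + 5 037 + 3 873 + 4 838 + 4 482 + 2 487 = 23 067
65+: 672 + 1 666 = 2 338
Youth dependency ratio = 7 160 / 23 067 × 100 = 31
Old-age dependency ratio = 2 338 / 23 067 × 100 = 10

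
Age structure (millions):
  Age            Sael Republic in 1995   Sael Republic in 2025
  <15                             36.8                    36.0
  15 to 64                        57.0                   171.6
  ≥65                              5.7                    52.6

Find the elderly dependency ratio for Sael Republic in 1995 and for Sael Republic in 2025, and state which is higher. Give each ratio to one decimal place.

Sael Republic in 1995: 10.0
Sael Republic in 2025: 30.7
Higher: Sael Republic in 2025

Sael Republic in 1995: 5.7 / 57.0 × 100 = 10.0
Sael Republic in 2025: 52.6 / 171.6 × 100 = 30.7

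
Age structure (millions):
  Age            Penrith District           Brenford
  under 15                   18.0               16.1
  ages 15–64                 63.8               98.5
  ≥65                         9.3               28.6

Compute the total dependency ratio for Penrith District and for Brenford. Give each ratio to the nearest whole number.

Penrith District: 43
Brenford: 45

Penrith District: (18.0 + 9.3) / 63.8 × 100 = 27.3 / 63.8 × 100 = 43
Brenford: (16.1 + 28.6) / 98.5 × 100 = 44.7 / 98.5 × 100 = 45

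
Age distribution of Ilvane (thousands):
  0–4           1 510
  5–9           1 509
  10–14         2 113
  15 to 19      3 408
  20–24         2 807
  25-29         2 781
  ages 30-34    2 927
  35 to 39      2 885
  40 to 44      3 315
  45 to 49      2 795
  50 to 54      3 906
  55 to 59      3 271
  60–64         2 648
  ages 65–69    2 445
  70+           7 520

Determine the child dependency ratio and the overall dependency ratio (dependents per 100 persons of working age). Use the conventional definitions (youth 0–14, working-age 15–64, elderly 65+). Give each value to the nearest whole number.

Youth dependency ratio: 17
Total dependency ratio: 49

0–14: 1 510 + 1 509 + 2 113 = 5 132
15–64: 3 408 + 2 807 + 2 781 + 2 927 + 2 885 + 3 315 + 2 795 + 3 906 + 3 271 + 2 648 = 30 743
65+: 2 445 + 7 520 = 9 965
Youth dependency ratio = 5 132 / 30 743 × 100 = 17
Total dependency ratio = (5 132 + 9 965) / 30 743 × 100 = 15 097 / 30 743 × 100 = 49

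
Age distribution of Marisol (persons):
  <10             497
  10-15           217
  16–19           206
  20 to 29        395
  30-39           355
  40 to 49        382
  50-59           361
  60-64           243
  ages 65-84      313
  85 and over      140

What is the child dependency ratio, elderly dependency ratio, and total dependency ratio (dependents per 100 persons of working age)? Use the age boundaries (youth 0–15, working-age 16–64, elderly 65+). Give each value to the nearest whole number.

Youth dependency ratio: 37
Old-age dependency ratio: 23
Total dependency ratio: 60

0–15: 497 + 217 = 714
16–64: 206 + 395 + 355 + 382 + 361 + 243 = 1,942
65+: 313 + 140 = 453
Youth dependency ratio = 714 / 1,942 × 100 = 37
Old-age dependency ratio = 453 / 1,942 × 100 = 23
Total dependency ratio = (714 + 453) / 1,942 × 100 = 1,167 / 1,942 × 100 = 60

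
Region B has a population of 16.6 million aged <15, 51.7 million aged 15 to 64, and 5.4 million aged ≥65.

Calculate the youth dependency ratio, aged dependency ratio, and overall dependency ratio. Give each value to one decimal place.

Youth dependency ratio: 32.1
Old-age dependency ratio: 10.4
Total dependency ratio: 42.6

Youth dependency ratio = 16.6 / 51.7 × 100 = 32.1
Old-age dependency ratio = 5.4 / 51.7 × 100 = 10.4
Total dependency ratio = (16.6 + 5.4) / 51.7 × 100 = 22.0 / 51.7 × 100 = 42.6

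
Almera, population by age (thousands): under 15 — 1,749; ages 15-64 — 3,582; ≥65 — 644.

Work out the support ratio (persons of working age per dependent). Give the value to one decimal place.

Support ratio = 3,582 / (1,749 + 644) = 3,582 / 2,393 = 1.5

Support ratio: 1.5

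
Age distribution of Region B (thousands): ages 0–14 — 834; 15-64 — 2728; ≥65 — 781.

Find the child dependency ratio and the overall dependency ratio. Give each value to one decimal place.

Youth dependency ratio = 834 / 2728 × 100 = 30.6
Total dependency ratio = (834 + 781) / 2728 × 100 = 1615 / 2728 × 100 = 59.2

Youth dependency ratio: 30.6
Total dependency ratio: 59.2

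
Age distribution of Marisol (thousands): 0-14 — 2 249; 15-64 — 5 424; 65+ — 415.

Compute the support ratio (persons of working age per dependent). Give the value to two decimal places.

Support ratio = 5 424 / (2 249 + 415) = 5 424 / 2 664 = 2.04

Support ratio: 2.04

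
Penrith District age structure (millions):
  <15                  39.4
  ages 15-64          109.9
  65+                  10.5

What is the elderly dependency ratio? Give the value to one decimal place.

Old-age dependency ratio: 9.6

Old-age dependency ratio = 10.5 / 109.9 × 100 = 9.6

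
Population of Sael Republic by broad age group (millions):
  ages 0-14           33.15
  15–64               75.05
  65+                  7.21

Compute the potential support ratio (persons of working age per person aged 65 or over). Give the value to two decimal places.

Potential support ratio: 10.41

Potential support ratio = 75.05 / 7.21 = 10.41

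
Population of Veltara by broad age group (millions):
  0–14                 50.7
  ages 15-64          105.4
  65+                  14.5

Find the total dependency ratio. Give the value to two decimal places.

Total dependency ratio = (50.7 + 14.5) / 105.4 × 100 = 65.2 / 105.4 × 100 = 61.86

Total dependency ratio: 61.86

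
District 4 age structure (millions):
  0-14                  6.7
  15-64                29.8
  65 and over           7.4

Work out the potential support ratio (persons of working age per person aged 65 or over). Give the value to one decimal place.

Potential support ratio = 29.8 / 7.4 = 4.0

Potential support ratio: 4.0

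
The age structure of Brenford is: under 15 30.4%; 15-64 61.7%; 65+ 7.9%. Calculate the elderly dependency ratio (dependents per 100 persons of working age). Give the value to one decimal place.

Old-age dependency ratio = 7.9 / 61.7 × 100 = 12.8

Old-age dependency ratio: 12.8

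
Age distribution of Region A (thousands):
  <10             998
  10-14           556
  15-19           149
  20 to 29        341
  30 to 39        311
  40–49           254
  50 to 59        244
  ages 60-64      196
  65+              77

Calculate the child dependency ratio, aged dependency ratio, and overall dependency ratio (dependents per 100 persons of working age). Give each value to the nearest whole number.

0–14: 998 + 556 = 1,554
15–64: 149 + 341 + 311 + 254 + 244 + 196 = 1,495
65+: 77
Youth dependency ratio = 1,554 / 1,495 × 100 = 104
Old-age dependency ratio = 77 / 1,495 × 100 = 5
Total dependency ratio = (1,554 + 77) / 1,495 × 100 = 1,631 / 1,495 × 100 = 109

Youth dependency ratio: 104
Old-age dependency ratio: 5
Total dependency ratio: 109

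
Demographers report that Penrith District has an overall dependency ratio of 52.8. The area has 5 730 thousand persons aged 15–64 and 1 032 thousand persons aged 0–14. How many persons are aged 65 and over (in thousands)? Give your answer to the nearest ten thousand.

Aged 65 and over: 1 990

Total dependency ratio = (youth + elderly) / working-age × 100
52.8 = (1 032 + E) / 5 730 × 100
⇒ 1 990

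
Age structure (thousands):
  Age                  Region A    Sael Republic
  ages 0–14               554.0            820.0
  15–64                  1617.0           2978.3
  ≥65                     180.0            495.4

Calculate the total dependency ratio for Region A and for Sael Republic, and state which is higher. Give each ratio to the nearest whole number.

Region A: 45
Sael Republic: 44
Higher: Region A

Region A: (554.0 + 180.0) / 1617.0 × 100 = 734.0 / 1617.0 × 100 = 45
Sael Republic: (820.0 + 495.4) / 2978.3 × 100 = 1315.4 / 2978.3 × 100 = 44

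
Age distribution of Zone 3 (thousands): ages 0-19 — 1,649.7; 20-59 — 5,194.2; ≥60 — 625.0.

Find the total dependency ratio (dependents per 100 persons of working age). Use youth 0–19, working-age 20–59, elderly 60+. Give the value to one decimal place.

Total dependency ratio = (1,649.7 + 625.0) / 5,194.2 × 100 = 2,274.7 / 5,194.2 × 100 = 43.8

Total dependency ratio: 43.8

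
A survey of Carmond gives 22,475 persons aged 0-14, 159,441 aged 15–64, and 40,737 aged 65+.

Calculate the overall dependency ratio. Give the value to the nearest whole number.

Total dependency ratio: 40

Total dependency ratio = (22,475 + 40,737) / 159,441 × 100 = 63,212 / 159,441 × 100 = 40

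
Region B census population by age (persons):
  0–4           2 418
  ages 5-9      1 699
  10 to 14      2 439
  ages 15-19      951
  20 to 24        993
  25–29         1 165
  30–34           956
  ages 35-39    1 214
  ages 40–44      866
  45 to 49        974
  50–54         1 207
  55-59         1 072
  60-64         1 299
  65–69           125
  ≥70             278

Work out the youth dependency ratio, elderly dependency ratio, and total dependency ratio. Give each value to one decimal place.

Youth dependency ratio: 61.3
Old-age dependency ratio: 3.8
Total dependency ratio: 65.1

0–14: 2 418 + 1 699 + 2 439 = 6 556
15–64: 951 + 993 + 1 165 + 956 + 1 214 + 866 + 974 + 1 207 + 1 072 + 1 299 = 10 697
65+: 125 + 278 = 403
Youth dependency ratio = 6 556 / 10 697 × 100 = 61.3
Old-age dependency ratio = 403 / 10 697 × 100 = 3.8
Total dependency ratio = (6 556 + 403) / 10 697 × 100 = 6 959 / 10 697 × 100 = 65.1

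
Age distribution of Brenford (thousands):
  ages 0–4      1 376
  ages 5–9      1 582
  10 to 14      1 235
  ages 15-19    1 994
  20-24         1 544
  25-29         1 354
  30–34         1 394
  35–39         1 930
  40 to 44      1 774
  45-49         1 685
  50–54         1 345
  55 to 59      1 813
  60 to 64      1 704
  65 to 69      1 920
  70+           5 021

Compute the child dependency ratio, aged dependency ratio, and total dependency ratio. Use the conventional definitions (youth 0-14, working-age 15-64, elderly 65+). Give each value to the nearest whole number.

0–14: 1 376 + 1 582 + 1 235 = 4 193
15–64: 1 994 + 1 544 + 1 354 + 1 394 + 1 930 + 1 774 + 1 685 + 1 345 + 1 813 + 1 704 = 16 537
65+: 1 920 + 5 021 = 6 941
Youth dependency ratio = 4 193 / 16 537 × 100 = 25
Old-age dependency ratio = 6 941 / 16 537 × 100 = 42
Total dependency ratio = (4 193 + 6 941) / 16 537 × 100 = 11 134 / 16 537 × 100 = 67

Youth dependency ratio: 25
Old-age dependency ratio: 42
Total dependency ratio: 67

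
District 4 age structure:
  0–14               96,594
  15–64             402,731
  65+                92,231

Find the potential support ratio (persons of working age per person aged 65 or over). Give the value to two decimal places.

Potential support ratio: 4.37

Potential support ratio = 402,731 / 92,231 = 4.37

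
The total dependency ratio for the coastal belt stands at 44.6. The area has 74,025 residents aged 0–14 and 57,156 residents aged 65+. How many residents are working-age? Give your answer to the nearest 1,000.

Total dependency ratio = (youth + elderly) / working-age × 100
44.6 = (74,025 + 57,156) / W × 100
⇒ 294,000

Working-age: 294,000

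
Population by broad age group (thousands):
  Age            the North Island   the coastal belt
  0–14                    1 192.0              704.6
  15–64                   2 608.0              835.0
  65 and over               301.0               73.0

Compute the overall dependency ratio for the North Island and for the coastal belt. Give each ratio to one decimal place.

the North Island: (1 192.0 + 301.0) / 2 608.0 × 100 = 1 493.0 / 2 608.0 × 100 = 57.2
the coastal belt: (704.6 + 73.0) / 835.0 × 100 = 777.6 / 835.0 × 100 = 93.1

the North Island: 57.2
the coastal belt: 93.1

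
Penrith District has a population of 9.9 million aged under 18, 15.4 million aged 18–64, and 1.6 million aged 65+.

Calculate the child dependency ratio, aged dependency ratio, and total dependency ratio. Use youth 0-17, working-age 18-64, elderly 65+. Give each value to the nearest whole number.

Youth dependency ratio = 9.9 / 15.4 × 100 = 64
Old-age dependency ratio = 1.6 / 15.4 × 100 = 10
Total dependency ratio = (9.9 + 1.6) / 15.4 × 100 = 11.5 / 15.4 × 100 = 75

Youth dependency ratio: 64
Old-age dependency ratio: 10
Total dependency ratio: 75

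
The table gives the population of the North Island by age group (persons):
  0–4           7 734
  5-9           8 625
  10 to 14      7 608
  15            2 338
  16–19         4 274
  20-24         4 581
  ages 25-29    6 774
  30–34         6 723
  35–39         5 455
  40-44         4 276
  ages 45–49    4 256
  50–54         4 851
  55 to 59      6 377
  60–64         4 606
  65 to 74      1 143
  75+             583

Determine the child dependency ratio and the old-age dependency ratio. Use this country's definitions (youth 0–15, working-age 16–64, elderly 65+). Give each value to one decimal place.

Youth dependency ratio: 50.4
Old-age dependency ratio: 3.3

0–15: 7 734 + 8 625 + 7 608 + 2 338 = 26 305
16–64: 4 274 + 4 581 + 6 774 + 6 723 + 5 455 + 4 276 + 4 256 + 4 851 + 6 377 + 4 606 = 52 173
65+: 1 143 + 583 = 1 726
Youth dependency ratio = 26 305 / 52 173 × 100 = 50.4
Old-age dependency ratio = 1 726 / 52 173 × 100 = 3.3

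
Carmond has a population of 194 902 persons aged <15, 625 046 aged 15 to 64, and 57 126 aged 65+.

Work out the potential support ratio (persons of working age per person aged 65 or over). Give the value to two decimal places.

Potential support ratio: 10.94

Potential support ratio = 625 046 / 57 126 = 10.94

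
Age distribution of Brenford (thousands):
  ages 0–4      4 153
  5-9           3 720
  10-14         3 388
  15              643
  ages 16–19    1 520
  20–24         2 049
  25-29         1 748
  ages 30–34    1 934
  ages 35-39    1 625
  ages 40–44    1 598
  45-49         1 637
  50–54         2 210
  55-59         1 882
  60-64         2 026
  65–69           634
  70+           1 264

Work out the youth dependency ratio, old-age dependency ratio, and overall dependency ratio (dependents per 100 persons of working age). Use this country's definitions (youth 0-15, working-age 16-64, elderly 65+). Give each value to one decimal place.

Youth dependency ratio: 65.3
Old-age dependency ratio: 10.4
Total dependency ratio: 75.7

0–15: 4 153 + 3 720 + 3 388 + 643 = 11 904
16–64: 1 520 + 2 049 + 1 748 + 1 934 + 1 625 + 1 598 + 1 637 + 2 210 + 1 882 + 2 026 = 18 229
65+: 634 + 1 264 = 1 898
Youth dependency ratio = 11 904 / 18 229 × 100 = 65.3
Old-age dependency ratio = 1 898 / 18 229 × 100 = 10.4
Total dependency ratio = (11 904 + 1 898) / 18 229 × 100 = 13 802 / 18 229 × 100 = 75.7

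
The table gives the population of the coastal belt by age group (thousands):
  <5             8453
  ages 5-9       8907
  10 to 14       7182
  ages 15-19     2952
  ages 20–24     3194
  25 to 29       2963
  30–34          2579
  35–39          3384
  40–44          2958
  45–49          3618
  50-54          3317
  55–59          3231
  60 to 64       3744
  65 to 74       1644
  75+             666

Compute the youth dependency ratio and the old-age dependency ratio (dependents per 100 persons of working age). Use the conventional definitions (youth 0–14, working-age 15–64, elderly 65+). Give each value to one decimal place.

Youth dependency ratio: 76.8
Old-age dependency ratio: 7.2

0–14: 8453 + 8907 + 7182 = 24542
15–64: 2952 + 3194 + 2963 + 2579 + 3384 + 2958 + 3618 + 3317 + 3231 + 3744 = 31940
65+: 1644 + 666 = 2310
Youth dependency ratio = 24542 / 31940 × 100 = 76.8
Old-age dependency ratio = 2310 / 31940 × 100 = 7.2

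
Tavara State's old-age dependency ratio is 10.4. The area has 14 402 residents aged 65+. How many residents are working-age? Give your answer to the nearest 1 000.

Working-age: 138 000

Old-age dependency ratio = elderly / working-age × 100
10.4 = 14 402 / W × 100
⇒ 138 000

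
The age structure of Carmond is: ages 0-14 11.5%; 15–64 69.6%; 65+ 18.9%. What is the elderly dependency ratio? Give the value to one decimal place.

Old-age dependency ratio = 18.9 / 69.6 × 100 = 27.2

Old-age dependency ratio: 27.2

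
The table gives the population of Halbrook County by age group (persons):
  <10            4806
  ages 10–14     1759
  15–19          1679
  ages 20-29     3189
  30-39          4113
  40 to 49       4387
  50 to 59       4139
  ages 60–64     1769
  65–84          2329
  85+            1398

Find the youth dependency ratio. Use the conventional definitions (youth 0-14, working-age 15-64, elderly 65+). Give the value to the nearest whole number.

Youth dependency ratio: 34

0–14: 4806 + 1759 = 6565
15–64: 1679 + 3189 + 4113 + 4387 + 4139 + 1769 = 19276
65+: 2329 + 1398 = 3727
Youth dependency ratio = 6565 / 19276 × 100 = 34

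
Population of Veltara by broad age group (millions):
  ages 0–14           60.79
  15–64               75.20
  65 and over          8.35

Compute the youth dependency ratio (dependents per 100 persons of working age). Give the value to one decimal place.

Youth dependency ratio = 60.79 / 75.20 × 100 = 80.8

Youth dependency ratio: 80.8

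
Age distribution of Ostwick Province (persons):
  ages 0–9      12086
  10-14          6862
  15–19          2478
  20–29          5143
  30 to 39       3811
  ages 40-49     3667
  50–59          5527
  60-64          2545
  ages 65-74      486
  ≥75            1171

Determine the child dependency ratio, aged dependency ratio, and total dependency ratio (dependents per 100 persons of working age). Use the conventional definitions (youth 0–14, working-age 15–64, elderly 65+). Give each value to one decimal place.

0–14: 12086 + 6862 = 18948
15–64: 2478 + 5143 + 3811 + 3667 + 5527 + 2545 = 23171
65+: 486 + 1171 = 1657
Youth dependency ratio = 18948 / 23171 × 100 = 81.8
Old-age dependency ratio = 1657 / 23171 × 100 = 7.2
Total dependency ratio = (18948 + 1657) / 23171 × 100 = 20605 / 23171 × 100 = 88.9

Youth dependency ratio: 81.8
Old-age dependency ratio: 7.2
Total dependency ratio: 88.9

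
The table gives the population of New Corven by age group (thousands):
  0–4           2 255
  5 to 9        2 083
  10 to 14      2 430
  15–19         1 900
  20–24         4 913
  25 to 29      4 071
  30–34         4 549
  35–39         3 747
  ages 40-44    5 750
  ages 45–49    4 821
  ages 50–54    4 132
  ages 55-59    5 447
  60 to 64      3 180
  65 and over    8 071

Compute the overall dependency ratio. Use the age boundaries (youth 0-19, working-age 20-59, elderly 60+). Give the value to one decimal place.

0–19: 2 255 + 2 083 + 2 430 + 1 900 = 8 668
20–59: 4 913 + 4 071 + 4 549 + 3 747 + 5 750 + 4 821 + 4 132 + 5 447 = 37 430
60+: 3 180 + 8 071 = 11 251
Total dependency ratio = (8 668 + 11 251) / 37 430 × 100 = 19 919 / 37 430 × 100 = 53.2

Total dependency ratio: 53.2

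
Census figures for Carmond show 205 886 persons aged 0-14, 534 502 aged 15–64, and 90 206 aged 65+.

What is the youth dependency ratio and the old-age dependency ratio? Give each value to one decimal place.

Youth dependency ratio = 205 886 / 534 502 × 100 = 38.5
Old-age dependency ratio = 90 206 / 534 502 × 100 = 16.9

Youth dependency ratio: 38.5
Old-age dependency ratio: 16.9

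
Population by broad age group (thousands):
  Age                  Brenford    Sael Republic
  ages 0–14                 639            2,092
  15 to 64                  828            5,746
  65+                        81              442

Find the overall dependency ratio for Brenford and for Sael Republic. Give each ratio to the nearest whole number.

Brenford: (639 + 81) / 828 × 100 = 720 / 828 × 100 = 87
Sael Republic: (2,092 + 442) / 5,746 × 100 = 2,534 / 5,746 × 100 = 44

Brenford: 87
Sael Republic: 44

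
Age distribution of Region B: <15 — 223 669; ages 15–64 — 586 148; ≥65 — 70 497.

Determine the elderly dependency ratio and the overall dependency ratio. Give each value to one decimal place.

Old-age dependency ratio = 70 497 / 586 148 × 100 = 12.0
Total dependency ratio = (223 669 + 70 497) / 586 148 × 100 = 294 166 / 586 148 × 100 = 50.2

Old-age dependency ratio: 12.0
Total dependency ratio: 50.2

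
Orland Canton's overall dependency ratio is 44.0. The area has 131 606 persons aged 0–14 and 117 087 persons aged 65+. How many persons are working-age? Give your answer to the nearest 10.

Working-age: 565 210

Total dependency ratio = (youth + elderly) / working-age × 100
44.0 = (131 606 + 117 087) / W × 100
⇒ 565 210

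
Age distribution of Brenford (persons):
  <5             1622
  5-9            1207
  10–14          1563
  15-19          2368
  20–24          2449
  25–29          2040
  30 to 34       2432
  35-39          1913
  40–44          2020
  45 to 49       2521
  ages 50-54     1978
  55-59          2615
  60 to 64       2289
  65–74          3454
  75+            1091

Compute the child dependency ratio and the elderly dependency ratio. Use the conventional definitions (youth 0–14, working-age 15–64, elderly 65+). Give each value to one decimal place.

Youth dependency ratio: 19.4
Old-age dependency ratio: 20.1

0–14: 1622 + 1207 + 1563 = 4392
15–64: 2368 + 2449 + 2040 + 2432 + 1913 + 2020 + 2521 + 1978 + 2615 + 2289 = 22625
65+: 3454 + 1091 = 4545
Youth dependency ratio = 4392 / 22625 × 100 = 19.4
Old-age dependency ratio = 4545 / 22625 × 100 = 20.1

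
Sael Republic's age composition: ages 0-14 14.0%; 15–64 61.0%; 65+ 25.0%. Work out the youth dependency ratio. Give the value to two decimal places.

Youth dependency ratio: 22.95

Youth dependency ratio = 14.0 / 61.0 × 100 = 22.95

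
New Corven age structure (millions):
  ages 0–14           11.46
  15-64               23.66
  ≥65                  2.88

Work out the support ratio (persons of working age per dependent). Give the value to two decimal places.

Support ratio: 1.65

Support ratio = 23.66 / (11.46 + 2.88) = 23.66 / 14.34 = 1.65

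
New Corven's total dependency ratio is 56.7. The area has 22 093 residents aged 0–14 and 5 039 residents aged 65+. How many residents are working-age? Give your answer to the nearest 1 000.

Total dependency ratio = (youth + elderly) / working-age × 100
56.7 = (22 093 + 5 039) / W × 100
⇒ 48 000

Working-age: 48 000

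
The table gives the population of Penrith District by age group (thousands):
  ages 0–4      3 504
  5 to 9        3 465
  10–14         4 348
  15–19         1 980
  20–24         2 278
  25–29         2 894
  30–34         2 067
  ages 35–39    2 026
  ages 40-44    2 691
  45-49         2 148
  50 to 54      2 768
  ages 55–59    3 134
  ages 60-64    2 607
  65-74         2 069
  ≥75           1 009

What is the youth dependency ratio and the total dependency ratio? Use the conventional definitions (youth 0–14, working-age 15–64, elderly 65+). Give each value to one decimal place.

0–14: 3 504 + 3 465 + 4 348 = 11 317
15–64: 1 980 + 2 278 + 2 894 + 2 067 + 2 026 + 2 691 + 2 148 + 2 768 + 3 134 + 2 607 = 24 593
65+: 2 069 + 1 009 = 3 078
Youth dependency ratio = 11 317 / 24 593 × 100 = 46.0
Total dependency ratio = (11 317 + 3 078) / 24 593 × 100 = 14 395 / 24 593 × 100 = 58.5

Youth dependency ratio: 46.0
Total dependency ratio: 58.5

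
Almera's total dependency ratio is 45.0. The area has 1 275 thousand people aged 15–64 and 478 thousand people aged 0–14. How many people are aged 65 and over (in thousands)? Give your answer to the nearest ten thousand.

Aged 65 and over: 100

Total dependency ratio = (youth + elderly) / working-age × 100
45.0 = (478 + E) / 1 275 × 100
⇒ 100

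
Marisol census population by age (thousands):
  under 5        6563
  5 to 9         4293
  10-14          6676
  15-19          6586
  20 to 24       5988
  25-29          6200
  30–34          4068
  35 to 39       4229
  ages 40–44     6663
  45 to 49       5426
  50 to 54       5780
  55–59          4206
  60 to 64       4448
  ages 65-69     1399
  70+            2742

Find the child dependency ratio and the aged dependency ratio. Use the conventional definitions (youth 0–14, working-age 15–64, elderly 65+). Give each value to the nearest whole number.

0–14: 6563 + 4293 + 6676 = 17532
15–64: 6586 + 5988 + 6200 + 4068 + 4229 + 6663 + 5426 + 5780 + 4206 + 4448 = 53594
65+: 1399 + 2742 = 4141
Youth dependency ratio = 17532 / 53594 × 100 = 33
Old-age dependency ratio = 4141 / 53594 × 100 = 8

Youth dependency ratio: 33
Old-age dependency ratio: 8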